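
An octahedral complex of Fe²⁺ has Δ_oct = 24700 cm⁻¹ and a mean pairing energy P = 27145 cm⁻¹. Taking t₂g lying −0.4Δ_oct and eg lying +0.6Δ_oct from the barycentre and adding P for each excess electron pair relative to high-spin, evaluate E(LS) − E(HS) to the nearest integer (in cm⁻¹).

4890

Fe is in group 8, so Fe²⁺ is d⁶ (8 − 2 = 6).
High-spin: t₂g⁴ eg², CFSE = -0.4Δ_oct = -9880 cm⁻¹.
For low-spin the configuration is t₂g⁶ eg⁰: orbital energy -2.4 × 24700 = -59280 cm⁻¹, and 2 additional pairs relative to high-spin add 54290 cm⁻¹, giving -4990 cm⁻¹.
Thus E(LS) − E(HS) = 4890 cm⁻¹.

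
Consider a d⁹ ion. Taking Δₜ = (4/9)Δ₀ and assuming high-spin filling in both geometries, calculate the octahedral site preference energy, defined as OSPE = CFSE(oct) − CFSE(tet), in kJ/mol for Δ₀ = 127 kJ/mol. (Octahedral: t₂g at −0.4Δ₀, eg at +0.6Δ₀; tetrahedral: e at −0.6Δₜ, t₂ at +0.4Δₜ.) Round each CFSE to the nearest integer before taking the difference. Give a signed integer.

-53

In an octahedral site d⁹ (HS) is t₂g⁶ eg³, giving CFSE(oct) = -0.6Δ₀ = -76 kJ/mol.
Tetrahedral e⁴ t₂⁵ gives -0.4Δₜ = -0.4 × (4/9) × 127 = -23 kJ/mol.
OSPE = -76 − (-23) = -53 kJ/mol.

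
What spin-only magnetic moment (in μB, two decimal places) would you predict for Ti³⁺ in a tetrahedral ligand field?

Ti sits in group 4; removing 3 electrons leaves Ti³⁺ with 4 − 3 = 1 d electrons.
Tetrahedral fields are weak (Δₜ ≈ 4/9 Δₒ), so electrons fill high-spin.
Configuration: e¹ t₂⁰ → 1 unpaired electron.
μ(spin-only) = √[1(1+2)] = √3 ≈ 1.73 μB.

1.73 μB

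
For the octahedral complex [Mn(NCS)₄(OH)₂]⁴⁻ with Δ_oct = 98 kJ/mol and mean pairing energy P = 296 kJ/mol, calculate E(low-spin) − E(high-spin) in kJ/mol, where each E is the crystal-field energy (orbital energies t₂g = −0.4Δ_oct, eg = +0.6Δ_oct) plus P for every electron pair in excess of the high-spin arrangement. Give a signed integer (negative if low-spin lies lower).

Ligand charges: 4×(-1) from NCS⁻ and 2×(-1) from OH⁻ sum to -6; with overall charge -4, Mn is +2.
Group 7 minus oxidation state +2 gives a d⁵ configuration for Mn²⁺.
High-spin d⁵ fills as t₂g³ eg² with CFSE 3(−0.4) + 2(+0.6) = 0.0Δ_oct = 0 kJ/mol.
Low-spin t₂g⁵ eg⁰ gives -2.0Δ_oct = -196 kJ/mol, but forming 2 extra pairs costs 2P = 592 kJ/mol, so E(LS) = -196 + 592 = 396 kJ/mol.
E(LS) − E(HS) = 396 − (0) = 396 kJ/mol.

396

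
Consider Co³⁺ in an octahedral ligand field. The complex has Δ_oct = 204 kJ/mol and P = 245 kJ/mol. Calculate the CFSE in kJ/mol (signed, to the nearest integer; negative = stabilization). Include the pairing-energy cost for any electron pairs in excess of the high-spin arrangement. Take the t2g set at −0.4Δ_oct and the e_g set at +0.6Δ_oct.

-82

Co³⁺: group 9, so d-count = 9 − 3 = 6.
Δ_oct < P, so pairing is avoided: the ground state is high-spin.
That gives t2g^4 e_g^2.
Orbital CFSE = -0.4Δ_oct = -0.4 × 204 = -82 kJ/mol.
High-spin has no excess pairs, so no pairing correction applies.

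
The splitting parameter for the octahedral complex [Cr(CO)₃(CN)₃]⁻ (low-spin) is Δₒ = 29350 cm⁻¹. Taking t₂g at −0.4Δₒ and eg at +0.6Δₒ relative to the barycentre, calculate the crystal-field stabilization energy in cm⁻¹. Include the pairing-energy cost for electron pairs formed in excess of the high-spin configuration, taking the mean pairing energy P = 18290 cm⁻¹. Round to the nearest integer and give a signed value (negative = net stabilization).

Ligand charges: 3×(+0) from CO and 3×(-1) from CN⁻ sum to -3; with overall charge -1, Cr is +2.
Cr²⁺: group 6, so d-count = 6 − 2 = 4.
The d⁴ electrons fill as t₂g⁴ eg⁰.
The orbital stabilization is -1.6Δₒ = -1.6 × 29350 = -46960 cm⁻¹.
Pairing penalty: 1 pair vs 0 in the high-spin reference → 1 extra × P = 18290 cm⁻¹.
Combining: -46960 + 18290 = -28670 cm⁻¹.

-28670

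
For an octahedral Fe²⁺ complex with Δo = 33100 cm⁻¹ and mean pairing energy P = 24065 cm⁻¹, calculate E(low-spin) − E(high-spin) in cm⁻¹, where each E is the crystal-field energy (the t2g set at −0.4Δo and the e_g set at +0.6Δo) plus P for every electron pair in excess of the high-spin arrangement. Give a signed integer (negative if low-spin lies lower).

Fe²⁺: group 8, so d-count = 8 − 2 = 6.
High-spin d⁶ fills as t2g^4 e_g^2 with CFSE 4(−0.4) + 2(+0.6) = -0.4Δo = -13240 cm⁻¹.
For low-spin the configuration is t2g^6 e_g^0: orbital energy -2.4 × 33100 = -79440 cm⁻¹, and 2 additional pairs relative to high-spin add 48130 cm⁻¹, giving -31310 cm⁻¹.
E(LS) − E(HS) = -31310 − (-13240) = -18070 cm⁻¹.

-18070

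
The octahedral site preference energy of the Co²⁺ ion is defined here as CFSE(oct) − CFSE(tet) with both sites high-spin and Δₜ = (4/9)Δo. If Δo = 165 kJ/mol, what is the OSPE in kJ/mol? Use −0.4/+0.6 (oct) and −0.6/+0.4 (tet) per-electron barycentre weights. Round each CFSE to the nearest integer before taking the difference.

Group 9 minus oxidation state +2 gives a d⁷ configuration for Co²⁺.
In an octahedral site d⁷ (HS) is t₂g⁵ eg², giving CFSE(oct) = -0.8Δo = -132 kJ/mol.
Tetrahedral: e⁴ t₂³, CFSE = 4(−0.6) + 3(+0.4) = -1.2Δₜ = -1.2 × (4/9) × 165 = -88 kJ/mol.
Subtracting, OSPE = -132 − (-88) = -44 kJ/mol.

-44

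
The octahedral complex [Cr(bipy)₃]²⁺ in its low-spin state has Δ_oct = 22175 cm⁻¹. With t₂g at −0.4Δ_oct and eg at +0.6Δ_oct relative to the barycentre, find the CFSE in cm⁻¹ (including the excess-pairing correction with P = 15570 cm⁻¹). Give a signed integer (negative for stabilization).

-19910

bipy is neutral, so the +2 overall charge sits on Cr: oxidation state +2.
Group 6 minus oxidation state +2 gives a d⁴ configuration for Cr²⁺.
Configuration: t₂g⁴ eg⁰.
CFSE(orbital) = 4×(-0.4Δ_oct) + 0×(0.6Δ_oct) = -1.6Δ_oct; with Δ_oct = 22175 cm⁻¹ that is -35480 cm⁻¹.
Relative to high-spin t₂g³ eg¹ (0 paired), the low-spin configuration has 1 additional pair, contributing +1 × 15570 = +15570 cm⁻¹.
Combining: -35480 + 15570 = -19910 cm⁻¹.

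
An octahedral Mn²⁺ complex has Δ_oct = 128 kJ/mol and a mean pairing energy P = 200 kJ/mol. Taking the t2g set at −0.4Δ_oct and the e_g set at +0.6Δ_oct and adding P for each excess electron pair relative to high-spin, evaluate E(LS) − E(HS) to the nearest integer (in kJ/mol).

144

Mn is in group 7, so Mn²⁺ is d⁵ (7 − 2 = 5).
High-spin d⁵ fills as t2g^3 e_g^2 with CFSE 3(−0.4) + 2(+0.6) = 0.0Δ_oct = 0 kJ/mol.
Low-spin t2g^5 e_g^0 gives -2.0Δ_oct = -256 kJ/mol, but forming 2 extra pairs costs 2P = 400 kJ/mol, so E(LS) = -256 + 400 = 144 kJ/mol.
E(LS) − E(HS) = 144 − (0) = 144 kJ/mol.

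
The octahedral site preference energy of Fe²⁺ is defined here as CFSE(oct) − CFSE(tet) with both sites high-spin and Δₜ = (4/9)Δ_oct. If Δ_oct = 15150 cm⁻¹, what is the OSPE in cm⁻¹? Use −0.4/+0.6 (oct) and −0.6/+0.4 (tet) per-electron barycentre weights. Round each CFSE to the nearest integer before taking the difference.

Fe²⁺: group 8, so d-count = 8 − 2 = 6.
Octahedral high-spin t₂g⁴ eg²: CFSE = -0.4 × 15150 = -6060 cm⁻¹.
Tetrahedral e³ t₂³ gives -0.6Δₜ = -0.6 × (4/9) × 15150 = -4040 cm⁻¹.
Subtracting, OSPE = -6060 − (-4040) = -2020 cm⁻¹.

-2020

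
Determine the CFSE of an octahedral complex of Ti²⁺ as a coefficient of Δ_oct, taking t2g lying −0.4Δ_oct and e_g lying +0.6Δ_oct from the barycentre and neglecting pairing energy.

Ti²⁺: group 4, so d-count = 4 − 2 = 2.
Configuration: t2g^2 e_g^0.
CFSE = 2(-0.4Δ_oct) + 0(0.6Δ_oct) = -0.8Δ_oct + 0.0Δ_oct = -0.8Δ_oct.

-0.8 Δ_oct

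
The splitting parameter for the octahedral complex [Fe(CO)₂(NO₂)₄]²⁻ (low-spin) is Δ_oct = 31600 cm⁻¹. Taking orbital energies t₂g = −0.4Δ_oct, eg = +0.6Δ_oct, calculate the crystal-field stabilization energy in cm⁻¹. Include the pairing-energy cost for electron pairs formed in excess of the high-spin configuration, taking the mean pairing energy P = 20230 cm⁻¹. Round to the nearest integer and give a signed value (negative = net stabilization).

Ligand charges: 2×(+0) from CO and 4×(-1) from NO₂⁻ sum to -4; with overall charge -2, Fe is +2.
Fe²⁺: group 8, so d-count = 8 − 2 = 6.
Electron filling gives t₂g⁶ eg⁰.
Orbital CFSE = 6(-0.4) + 0(0.6) = -2.4Δ_oct = -2.4 × 31600 = -75840 cm⁻¹.
High-spin d⁶ would be t₂g⁴ eg² with 1 pair; low-spin has 3, so 2 excess pairs cost +2P = +40460 cm⁻¹.
Combining: -75840 + 40460 = -35380 cm⁻¹.

-35380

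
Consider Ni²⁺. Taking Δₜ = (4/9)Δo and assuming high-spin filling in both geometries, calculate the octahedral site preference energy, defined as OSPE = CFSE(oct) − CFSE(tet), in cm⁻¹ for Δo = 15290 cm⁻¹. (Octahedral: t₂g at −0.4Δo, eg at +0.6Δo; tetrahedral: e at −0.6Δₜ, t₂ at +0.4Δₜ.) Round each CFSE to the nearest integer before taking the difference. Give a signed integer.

Ni is in group 10, so Ni²⁺ is d⁸ (10 − 2 = 8).
Octahedral high-spin t₂g⁶ eg²: CFSE = -1.2 × 15290 = -18348 cm⁻¹.
In a tetrahedral site the filling is e⁴ t₂⁴: CFSE(tet) = -0.8Δₜ = -0.8 × (4/9)(15290) = -5436 cm⁻¹.
Subtracting, OSPE = -18348 − (-5436) = -12912 cm⁻¹.

-12912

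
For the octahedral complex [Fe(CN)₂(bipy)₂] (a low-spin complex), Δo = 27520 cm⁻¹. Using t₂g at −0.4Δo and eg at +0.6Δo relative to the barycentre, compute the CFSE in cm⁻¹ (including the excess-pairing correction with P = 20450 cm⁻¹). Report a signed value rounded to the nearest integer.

Ligand charges: 2×(-1) from CN⁻ and 2×(+0) from bipy sum to -2; with overall charge +0, Fe is +2.
Fe²⁺: group 8, so d-count = 8 − 2 = 6.
Electron filling gives t₂g⁶ eg⁰.
Orbital CFSE = 6(-0.4) + 0(0.6) = -2.4Δo = -2.4 × 27520 = -66048 cm⁻¹.
Pairing penalty: 3 pairs vs 1 in the high-spin reference → 2 extra × P = 40900 cm⁻¹.
Net CFSE = -66048 + 40900 = -25148 cm⁻¹.

-25148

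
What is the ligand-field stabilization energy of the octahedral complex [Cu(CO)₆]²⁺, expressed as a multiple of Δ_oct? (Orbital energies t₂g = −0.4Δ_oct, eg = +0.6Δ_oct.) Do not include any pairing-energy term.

CO is neutral, so the +2 overall charge sits on Cu: oxidation state +2.
Cu²⁺: group 11, so d-count = 11 − 2 = 9.
Configuration: t₂g⁶ eg³.
CFSE = 6(-0.4Δ_oct) + 3(0.6Δ_oct) = -2.4Δ_oct + 1.8Δ_oct = -0.6Δ_oct.

-0.6 Δ_oct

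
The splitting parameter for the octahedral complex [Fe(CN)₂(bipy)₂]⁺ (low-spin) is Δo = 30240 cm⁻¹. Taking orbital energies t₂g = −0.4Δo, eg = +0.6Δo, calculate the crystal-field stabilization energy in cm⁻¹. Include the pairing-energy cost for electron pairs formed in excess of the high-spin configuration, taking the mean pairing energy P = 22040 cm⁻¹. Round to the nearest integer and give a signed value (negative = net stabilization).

-16400

Ligand charges: 2×(-1) from CN⁻ and 2×(+0) from bipy sum to -2; with overall charge +1, Fe is +3.
Fe sits in group 8; removing 3 electrons leaves Fe³⁺ with 8 − 3 = 5 d electrons.
Electron filling gives t₂g⁵ eg⁰.
CFSE(orbital) = 5×(-0.4Δo) + 0×(0.6Δo) = -2.0Δo; with Δo = 30240 cm⁻¹ that is -60480 cm⁻¹.
Relative to high-spin t₂g³ eg² (0 paired), the low-spin configuration has 2 additional pairs, contributing +2 × 22040 = +44080 cm⁻¹.
Net CFSE = -60480 + 44080 = -16400 cm⁻¹.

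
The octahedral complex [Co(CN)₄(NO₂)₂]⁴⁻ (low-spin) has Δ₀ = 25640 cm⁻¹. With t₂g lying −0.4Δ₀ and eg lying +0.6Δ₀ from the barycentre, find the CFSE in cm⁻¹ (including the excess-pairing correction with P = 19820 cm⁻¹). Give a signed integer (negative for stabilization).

-26332

Ligand charges: 4×(-1) from CN⁻ and 2×(-1) from NO₂⁻ sum to -6; with overall charge -4, Co is +2.
Co is in group 9, so Co²⁺ is d⁷ (9 − 2 = 7).
The d⁷ electrons fill as t₂g⁶ eg¹.
The orbital stabilization is -1.8Δ₀ = -1.8 × 25640 = -46152 cm⁻¹.
Relative to high-spin t₂g⁵ eg² (2 paired), the low-spin configuration has 1 additional pair, contributing +1 × 19820 = +19820 cm⁻¹.
Overall CFSE = -46152 + 19820 = -26332 cm⁻¹.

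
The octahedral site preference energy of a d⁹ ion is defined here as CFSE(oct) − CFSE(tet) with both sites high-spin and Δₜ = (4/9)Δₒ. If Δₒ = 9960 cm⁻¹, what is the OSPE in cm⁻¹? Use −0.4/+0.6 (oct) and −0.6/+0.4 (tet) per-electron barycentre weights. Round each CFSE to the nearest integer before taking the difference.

In an octahedral site d⁹ (HS) is t2g^6 e_g^3, giving CFSE(oct) = -0.6Δₒ = -5976 cm⁻¹.
Tetrahedral e^4 t2^5 gives -0.4Δₜ = -0.4 × (4/9) × 9960 = -1771 cm⁻¹.
OSPE = -5976 − (-1771) = -4205 cm⁻¹.

-4205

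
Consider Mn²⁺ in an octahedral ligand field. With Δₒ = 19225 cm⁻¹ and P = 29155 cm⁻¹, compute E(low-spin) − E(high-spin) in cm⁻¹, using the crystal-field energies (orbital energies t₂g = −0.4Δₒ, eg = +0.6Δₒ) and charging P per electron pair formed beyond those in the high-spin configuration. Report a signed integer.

19860

Mn is in group 7, so Mn²⁺ is d⁵ (7 − 2 = 5).
High-spin d⁵ fills as t₂g³ eg² with CFSE 3(−0.4) + 2(+0.6) = 0.0Δₒ = 0 cm⁻¹.
For low-spin the configuration is t₂g⁵ eg⁰: orbital energy -2.0 × 19225 = -38450 cm⁻¹, and 2 additional pairs relative to high-spin add 58310 cm⁻¹, giving 19860 cm⁻¹.
The difference is 19860 − (0) = 19860 cm⁻¹, so high-spin lies lower.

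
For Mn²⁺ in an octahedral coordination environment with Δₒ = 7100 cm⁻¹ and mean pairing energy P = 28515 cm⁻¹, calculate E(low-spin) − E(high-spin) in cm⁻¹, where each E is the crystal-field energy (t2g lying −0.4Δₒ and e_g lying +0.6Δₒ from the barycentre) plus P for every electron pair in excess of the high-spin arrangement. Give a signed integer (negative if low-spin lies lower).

Mn²⁺: group 7, so d-count = 7 − 2 = 5.
High-spin d⁵ fills as t2g^3 e_g^2 with CFSE 3(−0.4) + 2(+0.6) = 0.0Δₒ = 0 cm⁻¹.
For low-spin the configuration is t2g^5 e_g^0: orbital energy -2.0 × 7100 = -14200 cm⁻¹, and 2 additional pairs relative to high-spin add 57030 cm⁻¹, giving 42830 cm⁻¹.
Thus E(LS) − E(HS) = 42830 cm⁻¹.

42830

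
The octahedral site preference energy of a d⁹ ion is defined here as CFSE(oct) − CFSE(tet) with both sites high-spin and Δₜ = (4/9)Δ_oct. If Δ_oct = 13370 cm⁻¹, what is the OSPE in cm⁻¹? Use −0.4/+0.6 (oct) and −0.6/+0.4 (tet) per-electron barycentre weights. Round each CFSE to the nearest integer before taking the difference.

-5645

In an octahedral site d⁹ (HS) is t₂g⁶ eg³, giving CFSE(oct) = -0.6Δ_oct = -8022 cm⁻¹.
Tetrahedral: e⁴ t₂⁵, CFSE = 4(−0.6) + 5(+0.4) = -0.4Δₜ = -0.4 × (4/9) × 13370 = -2377 cm⁻¹.
OSPE = CFSE(oct) − CFSE(tet) = -8022 − (-2377) = -5645 cm⁻¹.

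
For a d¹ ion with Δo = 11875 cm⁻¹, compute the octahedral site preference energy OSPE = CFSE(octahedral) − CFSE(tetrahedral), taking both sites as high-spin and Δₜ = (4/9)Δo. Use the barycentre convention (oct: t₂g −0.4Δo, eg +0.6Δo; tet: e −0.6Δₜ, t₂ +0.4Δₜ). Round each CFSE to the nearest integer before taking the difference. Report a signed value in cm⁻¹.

Octahedral high-spin t2g^1 e_g^0: CFSE = -0.4 × 11875 = -4750 cm⁻¹.
Tetrahedral e^1 t2^0 gives -0.6Δₜ = -0.6 × (4/9) × 11875 = -3167 cm⁻¹.
OSPE = -4750 − (-3167) = -1583 cm⁻¹.

-1583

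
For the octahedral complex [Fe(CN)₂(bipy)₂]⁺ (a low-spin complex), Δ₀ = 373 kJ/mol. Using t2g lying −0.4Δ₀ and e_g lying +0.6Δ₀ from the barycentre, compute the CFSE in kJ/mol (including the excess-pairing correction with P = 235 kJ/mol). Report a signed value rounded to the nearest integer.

Ligand charges: 2×(-1) from CN⁻ and 2×(+0) from bipy sum to -2; with overall charge +1, Fe is +3.
Fe³⁺: group 8, so d-count = 8 − 3 = 5.
Configuration: t2g^5 e_g^0.
The orbital stabilization is -2.0Δ₀ = -2.0 × 373 = -746 kJ/mol.
Relative to high-spin t2g^3 e_g^2 (0 paired), the low-spin configuration has 2 additional pairs, contributing +2 × 235 = +470 kJ/mol.
Combining: -746 + 470 = -276 kJ/mol.

-276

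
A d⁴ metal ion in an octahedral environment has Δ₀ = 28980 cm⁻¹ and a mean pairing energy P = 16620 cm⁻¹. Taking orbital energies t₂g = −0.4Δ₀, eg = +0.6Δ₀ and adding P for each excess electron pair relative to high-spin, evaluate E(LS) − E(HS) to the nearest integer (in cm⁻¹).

High-spin: t₂g³ eg¹, CFSE = -0.6Δ₀ = -17388 cm⁻¹.
Low-spin t₂g⁴ eg⁰ gives -1.6Δ₀ = -46368 cm⁻¹, but forming 1 extra pair costs 1P = 16620 cm⁻¹, so E(LS) = -46368 + 16620 = -29748 cm⁻¹.
E(LS) − E(HS) = -29748 − (-17388) = -12360 cm⁻¹.

-12360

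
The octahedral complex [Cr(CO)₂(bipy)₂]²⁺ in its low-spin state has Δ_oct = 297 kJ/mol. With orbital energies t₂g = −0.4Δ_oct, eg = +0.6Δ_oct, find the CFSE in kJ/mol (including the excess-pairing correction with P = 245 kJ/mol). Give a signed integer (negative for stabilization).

-230

Ligand charges: 2×(+0) from CO and 2×(+0) from bipy sum to +0; with overall charge +2, Cr is +2.
Cr²⁺: group 6, so d-count = 6 − 2 = 4.
Configuration: t₂g⁴ eg⁰.
CFSE(orbital) = 4×(-0.4Δ_oct) + 0×(0.6Δ_oct) = -1.6Δ_oct; with Δ_oct = 297 kJ/mol that is -475 kJ/mol.
High-spin d⁴ would be t₂g³ eg¹ with 0 pairs; low-spin has 1, so 1 excess pair costs +1P = +245 kJ/mol.
Overall CFSE = -475 + 245 = -230 kJ/mol.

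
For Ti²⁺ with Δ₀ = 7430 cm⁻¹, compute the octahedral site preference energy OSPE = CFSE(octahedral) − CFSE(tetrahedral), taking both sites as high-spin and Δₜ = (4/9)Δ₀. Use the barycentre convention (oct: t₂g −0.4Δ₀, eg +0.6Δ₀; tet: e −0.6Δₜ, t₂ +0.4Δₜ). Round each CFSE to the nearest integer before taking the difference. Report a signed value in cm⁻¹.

-1981

Group 4 minus oxidation state +2 gives a d² configuration for Ti²⁺.
In an octahedral site d² (HS) is t₂g² eg⁰, giving CFSE(oct) = -0.8Δ₀ = -5944 cm⁻¹.
Tetrahedral: e² t₂⁰, CFSE = 2(−0.6) + 0(+0.4) = -1.2Δₜ = -1.2 × (4/9) × 7430 = -3963 cm⁻¹.
Subtracting, OSPE = -5944 − (-3963) = -1981 cm⁻¹.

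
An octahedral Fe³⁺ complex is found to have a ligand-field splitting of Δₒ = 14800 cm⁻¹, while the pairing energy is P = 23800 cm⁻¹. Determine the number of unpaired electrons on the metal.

Group 8 minus oxidation state +3 gives a d⁵ configuration for Fe³⁺.
Δₒ < P, so pairing is avoided: the ground state is high-spin.
Filling d⁵ accordingly: t2g^3 e_g^2.
Unpaired electrons: 5.

5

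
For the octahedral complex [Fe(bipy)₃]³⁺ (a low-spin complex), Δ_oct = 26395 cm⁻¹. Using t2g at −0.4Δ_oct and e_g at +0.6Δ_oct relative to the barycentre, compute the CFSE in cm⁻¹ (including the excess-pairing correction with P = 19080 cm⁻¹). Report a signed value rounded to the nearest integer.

-14630

bipy is neutral, so the +3 overall charge sits on Fe: oxidation state +3.
Fe sits in group 8; removing 3 electrons leaves Fe³⁺ with 8 − 3 = 5 d electrons.
The d⁵ electrons fill as t2g^5 e_g^0.
CFSE(orbital) = 5×(-0.4Δ_oct) + 0×(0.6Δ_oct) = -2.0Δ_oct; with Δ_oct = 26395 cm⁻¹ that is -52790 cm⁻¹.
Relative to high-spin t2g^3 e_g^2 (0 paired), the low-spin configuration has 2 additional pairs, contributing +2 × 19080 = +38160 cm⁻¹.
Net CFSE = -52790 + 38160 = -14630 cm⁻¹.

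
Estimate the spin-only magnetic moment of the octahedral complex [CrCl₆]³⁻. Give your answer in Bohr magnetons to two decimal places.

Each Cl⁻ contributes -1; 6 × (-1) = -6. With overall charge -3, Cr is in the +3 oxidation state.
Cr³⁺: group 6, so d-count = 6 − 3 = 3.
Configuration: t₂g³ eg⁰ → 3 unpaired electrons.
μ(spin-only) = √[3(3+2)] = √15 ≈ 3.87 Bohr magnetons.

3.87 Bohr magnetons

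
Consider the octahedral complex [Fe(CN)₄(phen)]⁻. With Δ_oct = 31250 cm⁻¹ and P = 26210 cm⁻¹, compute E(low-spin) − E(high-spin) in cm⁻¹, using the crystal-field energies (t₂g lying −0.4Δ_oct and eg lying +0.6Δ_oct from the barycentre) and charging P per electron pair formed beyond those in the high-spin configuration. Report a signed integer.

Ligand charges: 4×(-1) from CN⁻ and 1×(+0) from phen sum to -4; with overall charge -1, Fe is +3.
Fe sits in group 8; removing 3 electrons leaves Fe³⁺ with 8 − 3 = 5 d electrons.
High-spin d⁵ fills as t₂g³ eg² with CFSE 3(−0.4) + 2(+0.6) = 0.0Δ_oct = 0 cm⁻¹.
For low-spin the configuration is t₂g⁵ eg⁰: orbital energy -2.0 × 31250 = -62500 cm⁻¹, and 2 additional pairs relative to high-spin add 52420 cm⁻¹, giving -10080 cm⁻¹.
Thus E(LS) − E(HS) = -10080 cm⁻¹.

-10080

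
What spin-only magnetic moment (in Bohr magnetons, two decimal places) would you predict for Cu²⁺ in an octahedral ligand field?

Cu sits in group 11; removing 2 electrons leaves Cu²⁺ with 11 − 2 = 9 d electrons.
For octahedral d⁹ the high- and low-spin configurations coincide.
Configuration: t₂g⁶ eg³ → 1 unpaired electron.
μ(spin-only) = √[1(1+2)] = √3 ≈ 1.73 Bohr magnetons.

1.73 Bohr magnetons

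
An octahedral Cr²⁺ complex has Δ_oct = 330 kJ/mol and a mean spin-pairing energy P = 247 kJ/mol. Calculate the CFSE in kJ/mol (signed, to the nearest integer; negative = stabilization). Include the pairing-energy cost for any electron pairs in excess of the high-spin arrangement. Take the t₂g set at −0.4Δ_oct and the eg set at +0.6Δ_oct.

-281

Group 6 minus oxidation state +2 gives a d⁴ configuration for Cr²⁺.
Here Δ_oct > P (330 > 247), so the low-spin state is favoured.
That gives t₂g⁴ eg⁰.
Orbital CFSE = -1.6Δ_oct = -1.6 × 330 = -528 kJ/mol.
Excess pairs vs high-spin: 1 − 0 = 1; pairing cost = +247 kJ/mol.
Net CFSE = -528 + 247 = -281 kJ/mol.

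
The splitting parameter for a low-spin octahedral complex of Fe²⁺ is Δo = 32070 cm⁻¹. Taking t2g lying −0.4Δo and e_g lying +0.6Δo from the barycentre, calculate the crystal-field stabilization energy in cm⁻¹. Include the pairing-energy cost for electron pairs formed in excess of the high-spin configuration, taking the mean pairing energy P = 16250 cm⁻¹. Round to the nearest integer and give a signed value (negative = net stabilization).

-44468

Fe sits in group 8; removing 2 electrons leaves Fe²⁺ with 8 − 2 = 6 d electrons.
Electron filling gives t2g^6 e_g^0.
Orbital CFSE = 6(-0.4) + 0(0.6) = -2.4Δo = -2.4 × 32070 = -76968 cm⁻¹.
Relative to high-spin t2g^4 e_g^2 (1 paired), the low-spin configuration has 2 additional pairs, contributing +2 × 16250 = +32500 cm⁻¹.
Overall CFSE = -76968 + 32500 = -44468 cm⁻¹.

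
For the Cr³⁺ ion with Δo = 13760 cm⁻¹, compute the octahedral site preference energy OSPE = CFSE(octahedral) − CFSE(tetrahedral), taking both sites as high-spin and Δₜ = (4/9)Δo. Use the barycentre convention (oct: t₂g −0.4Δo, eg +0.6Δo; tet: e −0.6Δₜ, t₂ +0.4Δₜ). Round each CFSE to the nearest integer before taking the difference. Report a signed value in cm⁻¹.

-11620

Cr³⁺: group 6, so d-count = 6 − 3 = 3.
Octahedral (high-spin): t2g^3 e_g^0, CFSE = 3(−0.4) + 0(+0.6) = -1.2Δo = -1.2 × 13760 = -16512 cm⁻¹.
In a tetrahedral site the filling is e^2 t2^1: CFSE(tet) = -0.8Δₜ = -0.8 × (4/9)(13760) = -4892 cm⁻¹.
OSPE = -16512 − (-4892) = -11620 cm⁻¹.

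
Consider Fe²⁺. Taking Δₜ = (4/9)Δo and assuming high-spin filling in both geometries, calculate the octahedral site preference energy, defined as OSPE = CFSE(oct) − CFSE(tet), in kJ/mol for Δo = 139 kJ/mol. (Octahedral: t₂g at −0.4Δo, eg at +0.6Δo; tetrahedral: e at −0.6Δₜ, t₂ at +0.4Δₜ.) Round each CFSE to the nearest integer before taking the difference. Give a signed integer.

Group 8 minus oxidation state +2 gives a d⁶ configuration for Fe²⁺.
Octahedral (high-spin): t2g^4 e_g^2, CFSE = 4(−0.4) + 2(+0.6) = -0.4Δo = -0.4 × 139 = -56 kJ/mol.
In a tetrahedral site the filling is e^3 t2^3: CFSE(tet) = -0.6Δₜ = -0.6 × (4/9)(139) = -37 kJ/mol.
OSPE = CFSE(oct) − CFSE(tet) = -56 − (-37) = -19 kJ/mol.

-19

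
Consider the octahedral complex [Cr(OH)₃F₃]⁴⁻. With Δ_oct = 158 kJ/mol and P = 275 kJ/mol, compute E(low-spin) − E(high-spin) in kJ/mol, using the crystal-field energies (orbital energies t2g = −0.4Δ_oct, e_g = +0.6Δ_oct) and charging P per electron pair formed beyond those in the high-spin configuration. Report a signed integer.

Ligand charges: 3×(-1) from OH⁻ and 3×(-1) from F⁻ sum to -6; with overall charge -4, Cr is +2.
Cr sits in group 6; removing 2 electrons leaves Cr²⁺ with 6 − 2 = 4 d electrons.
High-spin d⁴ fills as t2g^3 e_g^1 with CFSE 3(−0.4) + 1(+0.6) = -0.6Δ_oct = -95 kJ/mol.
For low-spin the configuration is t2g^4 e_g^0: orbital energy -1.6 × 158 = -253 kJ/mol, and 1 additional pair relative to high-spin adds 275 kJ/mol, giving 22 kJ/mol.
The difference is 22 − (-95) = 117 kJ/mol, so high-spin lies lower.

117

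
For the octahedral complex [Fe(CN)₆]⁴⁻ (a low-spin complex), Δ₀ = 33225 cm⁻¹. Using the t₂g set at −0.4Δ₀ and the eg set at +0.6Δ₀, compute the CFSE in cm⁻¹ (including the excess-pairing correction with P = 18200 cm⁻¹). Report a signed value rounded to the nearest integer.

Each CN⁻ contributes -1; 6 × (-1) = -6. With overall charge -4, Fe is in the +2 oxidation state.
Fe²⁺: group 8, so d-count = 8 − 2 = 6.
The d⁶ electrons fill as t₂g⁶ eg⁰.
CFSE(orbital) = 6×(-0.4Δ₀) + 0×(0.6Δ₀) = -2.4Δ₀; with Δ₀ = 33225 cm⁻¹ that is -79740 cm⁻¹.
Relative to high-spin t₂g⁴ eg² (1 paired), the low-spin configuration has 2 additional pairs, contributing +2 × 18200 = +36400 cm⁻¹.
Overall CFSE = -79740 + 36400 = -43340 cm⁻¹.

-43340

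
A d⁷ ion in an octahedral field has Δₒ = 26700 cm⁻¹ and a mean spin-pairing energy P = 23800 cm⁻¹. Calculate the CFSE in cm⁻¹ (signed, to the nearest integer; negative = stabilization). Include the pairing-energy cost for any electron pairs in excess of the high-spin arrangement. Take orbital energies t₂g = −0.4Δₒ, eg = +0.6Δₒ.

Since Δₒ = 26700 cm⁻¹ > P = 23800 cm⁻¹, the complex adopts the low-spin configuration.
Configuration: t₂g⁶ eg¹.
Orbital CFSE = -1.8Δₒ = -1.8 × 26700 = -48060 cm⁻¹.
Excess pairs vs high-spin: 3 − 2 = 1; pairing cost = +23800 cm⁻¹.
Net CFSE = -48060 + 23800 = -24260 cm⁻¹.

-24260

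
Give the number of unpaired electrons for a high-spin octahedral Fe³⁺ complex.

5

Fe³⁺: group 8, so d-count = 8 − 3 = 5.
Configuration: t₂g³ eg², giving 5 unpaired electrons.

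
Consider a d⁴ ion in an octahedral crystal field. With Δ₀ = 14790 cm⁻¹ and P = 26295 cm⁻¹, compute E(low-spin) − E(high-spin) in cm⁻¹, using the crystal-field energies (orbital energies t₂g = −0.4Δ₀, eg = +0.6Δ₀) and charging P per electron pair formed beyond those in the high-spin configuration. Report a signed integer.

High-spin d⁴ fills as t₂g³ eg¹ with CFSE 3(−0.4) + 1(+0.6) = -0.6Δ₀ = -8874 cm⁻¹.
For low-spin the configuration is t₂g⁴ eg⁰: orbital energy -1.6 × 14790 = -23664 cm⁻¹, and 1 additional pair relative to high-spin adds 26295 cm⁻¹, giving 2631 cm⁻¹.
Thus E(LS) − E(HS) = 11505 cm⁻¹.

11505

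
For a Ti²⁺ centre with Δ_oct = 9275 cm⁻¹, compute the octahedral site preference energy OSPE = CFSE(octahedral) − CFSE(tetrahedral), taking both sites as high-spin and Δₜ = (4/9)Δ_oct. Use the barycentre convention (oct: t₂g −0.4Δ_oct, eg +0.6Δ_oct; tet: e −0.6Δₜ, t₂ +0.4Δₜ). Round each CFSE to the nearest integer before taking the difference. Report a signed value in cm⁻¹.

-2473

Ti sits in group 4; removing 2 electrons leaves Ti²⁺ with 4 − 2 = 2 d electrons.
Octahedral high-spin t₂g² eg⁰: CFSE = -0.8 × 9275 = -7420 cm⁻¹.
Tetrahedral e² t₂⁰ gives -1.2Δₜ = -1.2 × (4/9) × 9275 = -4947 cm⁻¹.
OSPE = -7420 − (-4947) = -2473 cm⁻¹.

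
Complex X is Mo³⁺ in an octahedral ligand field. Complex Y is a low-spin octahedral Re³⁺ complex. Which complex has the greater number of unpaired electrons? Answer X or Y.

X: Mo sits in group 6; removing 3 electrons leaves Mo³⁺ with 6 − 3 = 3 d electrons; t₂g³ eg⁰ → 3 unpaired.
Y: Re is in group 7, so Re³⁺ is d⁴ (7 − 3 = 4); t2g^4 e_g^0 → 2 unpaired.
So X has more unpaired electrons.

X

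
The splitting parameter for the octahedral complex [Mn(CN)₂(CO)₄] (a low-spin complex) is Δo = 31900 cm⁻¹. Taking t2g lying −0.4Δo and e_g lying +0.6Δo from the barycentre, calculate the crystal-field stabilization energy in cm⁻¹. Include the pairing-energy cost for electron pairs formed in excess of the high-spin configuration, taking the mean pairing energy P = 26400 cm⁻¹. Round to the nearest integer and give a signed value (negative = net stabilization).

Ligand charges: 2×(-1) from CN⁻ and 4×(+0) from CO sum to -2; with overall charge +0, Mn is +2.
Mn²⁺: group 7, so d-count = 7 − 2 = 5.
Configuration: t2g^5 e_g^0.
The orbital stabilization is -2.0Δo = -2.0 × 31900 = -63800 cm⁻¹.
Pairing penalty: 2 pairs vs 0 in the high-spin reference → 2 extra × P = 52800 cm⁻¹.
Overall CFSE = -63800 + 52800 = -11000 cm⁻¹.

-11000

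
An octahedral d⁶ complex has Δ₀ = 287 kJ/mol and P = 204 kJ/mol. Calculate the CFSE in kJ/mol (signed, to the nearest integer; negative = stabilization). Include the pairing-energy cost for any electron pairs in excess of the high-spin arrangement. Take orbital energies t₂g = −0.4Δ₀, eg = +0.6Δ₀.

-281

With Δ₀ > P the complex is low-spin.
Filling d⁶ accordingly: t₂g⁶ eg⁰.
Orbital CFSE = -2.4Δ₀ = -2.4 × 287 = -689 kJ/mol.
Excess pairs vs high-spin: 3 − 1 = 2; pairing cost = +408 kJ/mol.
Net CFSE = -689 + 408 = -281 kJ/mol.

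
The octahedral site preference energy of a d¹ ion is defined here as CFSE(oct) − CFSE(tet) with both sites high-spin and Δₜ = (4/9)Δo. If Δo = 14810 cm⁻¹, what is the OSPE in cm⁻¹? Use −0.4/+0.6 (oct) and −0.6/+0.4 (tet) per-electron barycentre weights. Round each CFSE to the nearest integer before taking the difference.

Octahedral (high-spin): t2g^1 e_g^0, CFSE = 1(−0.4) + 0(+0.6) = -0.4Δo = -0.4 × 14810 = -5924 cm⁻¹.
In a tetrahedral site the filling is e^1 t2^0: CFSE(tet) = -0.6Δₜ = -0.6 × (4/9)(14810) = -3949 cm⁻¹.
OSPE = CFSE(oct) − CFSE(tet) = -5924 − (-3949) = -1975 cm⁻¹.

-1975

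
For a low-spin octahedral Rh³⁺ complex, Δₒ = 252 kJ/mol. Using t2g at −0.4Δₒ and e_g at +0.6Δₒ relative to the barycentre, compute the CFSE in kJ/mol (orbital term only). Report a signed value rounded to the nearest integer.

Rh³⁺: group 9, so d-count = 9 − 3 = 6.
Configuration: t2g^6 e_g^0.
The orbital stabilization is -2.4Δₒ = -2.4 × 252 = -605 kJ/mol.

-605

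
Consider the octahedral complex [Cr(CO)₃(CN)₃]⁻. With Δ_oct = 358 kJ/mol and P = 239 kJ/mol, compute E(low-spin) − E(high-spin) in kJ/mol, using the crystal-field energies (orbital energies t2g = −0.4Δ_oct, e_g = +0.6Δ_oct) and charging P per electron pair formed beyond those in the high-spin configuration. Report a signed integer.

-119

Ligand charges: 3×(+0) from CO and 3×(-1) from CN⁻ sum to -3; with overall charge -1, Cr is +2.
Cr sits in group 6; removing 2 electrons leaves Cr²⁺ with 6 − 2 = 4 d electrons.
High-spin: t2g^3 e_g^1, CFSE = -0.6Δ_oct = -215 kJ/mol.
Low-spin t2g^4 e_g^0 gives -1.6Δ_oct = -573 kJ/mol, but forming 1 extra pair costs 1P = 239 kJ/mol, so E(LS) = -573 + 239 = -334 kJ/mol.
The difference is -334 − (-215) = -119 kJ/mol, so low-spin lies lower.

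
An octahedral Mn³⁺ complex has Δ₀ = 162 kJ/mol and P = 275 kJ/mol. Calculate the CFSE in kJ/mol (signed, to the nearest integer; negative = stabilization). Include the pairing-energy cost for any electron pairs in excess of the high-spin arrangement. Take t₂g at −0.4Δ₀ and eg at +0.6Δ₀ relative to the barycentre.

-97

Mn sits in group 7; removing 3 electrons leaves Mn³⁺ with 7 − 3 = 4 d electrons.
With Δ₀ < P the complex is high-spin.
Filling d⁴ accordingly: t₂g³ eg¹.
Orbital CFSE = -0.6Δ₀ = -0.6 × 162 = -97 kJ/mol.
High-spin has no excess pairs, so no pairing correction applies.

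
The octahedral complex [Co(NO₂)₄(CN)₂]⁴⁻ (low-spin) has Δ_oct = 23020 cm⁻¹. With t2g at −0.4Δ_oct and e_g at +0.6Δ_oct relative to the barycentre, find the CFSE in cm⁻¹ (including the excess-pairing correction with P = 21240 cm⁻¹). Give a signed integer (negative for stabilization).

-20196

Ligand charges: 4×(-1) from NO₂⁻ and 2×(-1) from CN⁻ sum to -6; with overall charge -4, Co is +2.
Co²⁺: group 9, so d-count = 9 − 2 = 7.
The d⁷ electrons fill as t2g^6 e_g^1.
CFSE(orbital) = 6×(-0.4Δ_oct) + 1×(0.6Δ_oct) = -1.8Δ_oct; with Δ_oct = 23020 cm⁻¹ that is -41436 cm⁻¹.
Relative to high-spin t2g^5 e_g^2 (2 paired), the low-spin configuration has 1 additional pair, contributing +1 × 21240 = +21240 cm⁻¹.
Overall CFSE = -41436 + 21240 = -20196 cm⁻¹.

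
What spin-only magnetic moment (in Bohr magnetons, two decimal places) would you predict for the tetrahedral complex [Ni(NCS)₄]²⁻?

Each NCS⁻ contributes -1; 4 × (-1) = -4. With overall charge -2, Ni is in the +2 oxidation state.
Group 10 minus oxidation state +2 gives a d⁸ configuration for Ni²⁺.
Tetrahedral splitting is small, so the complex is high-spin.
Configuration: e⁴ t₂⁴ → 2 unpaired electrons.
μ(spin-only) = √[2(2+2)] = √8 ≈ 2.83 Bohr magnetons.

2.83 Bohr magnetons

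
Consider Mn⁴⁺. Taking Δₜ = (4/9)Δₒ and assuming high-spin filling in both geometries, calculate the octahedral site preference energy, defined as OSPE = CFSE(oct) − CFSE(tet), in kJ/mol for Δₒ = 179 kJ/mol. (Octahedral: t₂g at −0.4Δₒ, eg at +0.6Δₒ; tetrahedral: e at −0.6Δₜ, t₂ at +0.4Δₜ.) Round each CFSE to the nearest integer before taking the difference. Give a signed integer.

-151

Mn is in group 7, so Mn⁴⁺ is d³ (7 − 4 = 3).
Octahedral (high-spin): t₂g³ eg⁰, CFSE = 3(−0.4) + 0(+0.6) = -1.2Δₒ = -1.2 × 179 = -215 kJ/mol.
Tetrahedral e² t₂¹ gives -0.8Δₜ = -0.8 × (4/9) × 179 = -64 kJ/mol.
Subtracting, OSPE = -215 − (-64) = -151 kJ/mol.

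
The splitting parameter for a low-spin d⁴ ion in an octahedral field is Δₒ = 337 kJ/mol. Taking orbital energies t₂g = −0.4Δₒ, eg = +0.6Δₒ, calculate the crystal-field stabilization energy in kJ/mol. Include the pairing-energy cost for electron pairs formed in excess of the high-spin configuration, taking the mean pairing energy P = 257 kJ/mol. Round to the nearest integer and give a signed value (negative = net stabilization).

-282

Configuration: t₂g⁴ eg⁰.
Orbital CFSE = 4(-0.4) + 0(0.6) = -1.6Δₒ = -1.6 × 337 = -539 kJ/mol.
Relative to high-spin t₂g³ eg¹ (0 paired), the low-spin configuration has 1 additional pair, contributing +1 × 257 = +257 kJ/mol.
Overall CFSE = -539 + 257 = -282 kJ/mol.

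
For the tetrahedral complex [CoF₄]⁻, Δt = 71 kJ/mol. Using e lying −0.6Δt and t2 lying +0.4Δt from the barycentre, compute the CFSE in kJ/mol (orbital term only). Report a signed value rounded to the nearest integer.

-43

Each F⁻ contributes -1; 4 × (-1) = -4. With overall charge -1, Co is in the +3 oxidation state.
Co³⁺: group 9, so d-count = 9 − 3 = 6.
Tetrahedral fields are weak (Δₜ ≈ 4/9 Δₒ), so electrons fill high-spin.
Electron filling gives e^3 t2^3.
The orbital stabilization is -0.6Δt = -0.6 × 71 = -43 kJ/mol.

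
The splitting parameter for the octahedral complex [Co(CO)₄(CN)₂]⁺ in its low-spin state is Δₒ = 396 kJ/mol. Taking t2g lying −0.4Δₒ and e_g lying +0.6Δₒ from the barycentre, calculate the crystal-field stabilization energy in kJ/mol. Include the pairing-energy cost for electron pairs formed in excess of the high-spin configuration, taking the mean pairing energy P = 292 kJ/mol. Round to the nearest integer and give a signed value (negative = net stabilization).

Ligand charges: 4×(+0) from CO and 2×(-1) from CN⁻ sum to -2; with overall charge +1, Co is +3.
Co³⁺: group 9, so d-count = 9 − 3 = 6.
Configuration: t2g^6 e_g^0.
The orbital stabilization is -2.4Δₒ = -2.4 × 396 = -950 kJ/mol.
High-spin d⁶ would be t2g^4 e_g^2 with 1 pair; low-spin has 3, so 2 excess pairs cost +2P = +584 kJ/mol.
Combining: -950 + 584 = -366 kJ/mol.

-366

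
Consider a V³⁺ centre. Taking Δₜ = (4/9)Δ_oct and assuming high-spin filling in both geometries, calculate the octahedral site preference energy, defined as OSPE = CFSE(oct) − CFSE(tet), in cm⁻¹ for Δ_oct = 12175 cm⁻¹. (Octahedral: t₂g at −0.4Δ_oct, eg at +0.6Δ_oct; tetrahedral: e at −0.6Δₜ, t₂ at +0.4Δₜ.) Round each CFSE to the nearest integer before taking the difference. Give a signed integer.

V sits in group 5; removing 3 electrons leaves V³⁺ with 5 − 3 = 2 d electrons.
Octahedral high-spin t₂g² eg⁰: CFSE = -0.8 × 12175 = -9740 cm⁻¹.
Tetrahedral e² t₂⁰ gives -1.2Δₜ = -1.2 × (4/9) × 12175 = -6493 cm⁻¹.
OSPE = -9740 − (-6493) = -3247 cm⁻¹.

-3247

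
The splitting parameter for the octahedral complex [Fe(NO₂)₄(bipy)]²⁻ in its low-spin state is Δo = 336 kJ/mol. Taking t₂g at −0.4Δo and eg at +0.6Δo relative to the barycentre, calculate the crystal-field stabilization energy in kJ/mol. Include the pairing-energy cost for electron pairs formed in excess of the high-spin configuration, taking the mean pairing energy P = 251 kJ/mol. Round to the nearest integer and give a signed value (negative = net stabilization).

-304

Ligand charges: 4×(-1) from NO₂⁻ and 1×(+0) from bipy sum to -4; with overall charge -2, Fe is +2.
Fe sits in group 8; removing 2 electrons leaves Fe²⁺ with 8 − 2 = 6 d electrons.
The d⁶ electrons fill as t₂g⁶ eg⁰.
The orbital stabilization is -2.4Δo = -2.4 × 336 = -806 kJ/mol.
Relative to high-spin t₂g⁴ eg² (1 paired), the low-spin configuration has 2 additional pairs, contributing +2 × 251 = +502 kJ/mol.
Overall CFSE = -806 + 502 = -304 kJ/mol.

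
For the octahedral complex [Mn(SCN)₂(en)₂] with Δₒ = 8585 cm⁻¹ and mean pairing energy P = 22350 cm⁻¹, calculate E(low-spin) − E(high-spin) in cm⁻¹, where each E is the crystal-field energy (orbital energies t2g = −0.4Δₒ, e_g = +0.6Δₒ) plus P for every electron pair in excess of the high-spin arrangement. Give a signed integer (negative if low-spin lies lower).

27530

Ligand charges: 2×(-1) from SCN⁻ and 2×(+0) from en sum to -2; with overall charge +0, Mn is +2.
Mn is in group 7, so Mn²⁺ is d⁵ (7 − 2 = 5).
High-spin: t2g^3 e_g^2, CFSE = 0.0Δₒ = 0 cm⁻¹.
Low-spin t2g^5 e_g^0 gives -2.0Δₒ = -17170 cm⁻¹, but forming 2 extra pairs costs 2P = 44700 cm⁻¹, so E(LS) = -17170 + 44700 = 27530 cm⁻¹.
The difference is 27530 − (0) = 27530 cm⁻¹, so high-spin lies lower.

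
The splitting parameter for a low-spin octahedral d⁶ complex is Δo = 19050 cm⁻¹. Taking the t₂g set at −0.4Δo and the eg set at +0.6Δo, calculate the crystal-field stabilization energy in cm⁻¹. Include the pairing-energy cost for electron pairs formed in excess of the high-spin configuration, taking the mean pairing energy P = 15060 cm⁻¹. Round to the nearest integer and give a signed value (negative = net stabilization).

Configuration: t₂g⁶ eg⁰.
Orbital CFSE = 6(-0.4) + 0(0.6) = -2.4Δo = -2.4 × 19050 = -45720 cm⁻¹.
High-spin d⁶ would be t₂g⁴ eg² with 1 pair; low-spin has 3, so 2 excess pairs cost +2P = +30120 cm⁻¹.
Combining: -45720 + 30120 = -15600 cm⁻¹.

-15600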